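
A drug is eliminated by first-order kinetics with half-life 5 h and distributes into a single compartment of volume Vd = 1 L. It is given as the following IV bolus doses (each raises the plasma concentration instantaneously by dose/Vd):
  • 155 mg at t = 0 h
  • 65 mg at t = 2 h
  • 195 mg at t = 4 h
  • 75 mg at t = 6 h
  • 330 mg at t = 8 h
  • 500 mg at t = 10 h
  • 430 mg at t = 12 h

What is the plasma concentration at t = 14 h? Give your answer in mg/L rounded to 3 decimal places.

k = ln 2 / 5 = 0.13863 per h
Dose 1 (155 mg at t=0 h): 155·exp(−0.13863·14) = 22.256 mg/L
Dose 2 (65 mg at t=2 h): 65·exp(−0.13863·12) = 12.315 mg/L
Dose 3 (195 mg at t=4 h): 195·exp(−0.13863·10) = 48.750 mg/L
Dose 4 (75 mg at t=6 h): 75·exp(−0.13863·8) = 24.741 mg/L
Dose 5 (330 mg at t=8 h): 330·exp(−0.13863·6) = 143.641 mg/L
Dose 6 (500 mg at t=10 h): 500·exp(−0.13863·4) = 287.175 mg/L
Dose 7 (430 mg at t=12 h): 430·exp(−0.13863·2) = 325.879 mg/L
C(14) = 22.256 + 12.315 + 48.750 + 24.741 + 143.641 + 287.175 + 325.879 = 864.756 mg/L

864.756 mg/L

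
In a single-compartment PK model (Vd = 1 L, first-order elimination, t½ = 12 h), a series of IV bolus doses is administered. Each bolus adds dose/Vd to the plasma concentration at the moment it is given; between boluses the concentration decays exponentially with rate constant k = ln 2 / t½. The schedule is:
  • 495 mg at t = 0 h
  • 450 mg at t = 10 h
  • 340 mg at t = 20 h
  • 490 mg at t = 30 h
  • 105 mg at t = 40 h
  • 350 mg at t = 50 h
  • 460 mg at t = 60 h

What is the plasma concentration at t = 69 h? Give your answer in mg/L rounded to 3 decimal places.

k = ln 2 / 12 = 0.05776 per h
Dose 1 (495 mg at t=0 h): 495·exp(−0.05776·69) = 9.198 mg/L
Dose 2 (450 mg at t=10 h): 450·exp(−0.05776·59) = 14.899 mg/L
Dose 3 (340 mg at t=20 h): 340·exp(−0.05776·49) = 20.057 mg/L
Dose 4 (490 mg at t=30 h): 490·exp(−0.05776·39) = 51.505 mg/L
Dose 5 (105 mg at t=40 h): 105·exp(−0.05776·29) = 19.665 mg/L
Dose 6 (350 mg at t=50 h): 350·exp(−0.05776·19) = 116.798 mg/L
Dose 7 (460 mg at t=60 h): 460·exp(−0.05776·9) = 273.518 mg/L
C(69) = 9.198 + 14.899 + 20.057 + 51.505 + 19.665 + 116.798 + 273.518 = 505.640 mg/L

505.640 mg/L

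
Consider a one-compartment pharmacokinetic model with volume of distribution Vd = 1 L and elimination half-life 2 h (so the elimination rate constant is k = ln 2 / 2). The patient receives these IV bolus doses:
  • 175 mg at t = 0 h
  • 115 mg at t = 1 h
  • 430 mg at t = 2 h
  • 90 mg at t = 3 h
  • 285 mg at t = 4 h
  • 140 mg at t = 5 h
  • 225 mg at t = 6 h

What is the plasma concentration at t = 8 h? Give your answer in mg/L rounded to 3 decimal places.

324.010 mg/L

k = ln 2 / 2 = 0.34657 per h
Dose 1 (175 mg at t=0 h): 175·exp(−0.34657·8) = 10.938 mg/L
Dose 2 (115 mg at t=1 h): 115·exp(−0.34657·7) = 10.165 mg/L
Dose 3 (430 mg at t=2 h): 430·exp(−0.34657·6) = 53.750 mg/L
Dose 4 (90 mg at t=3 h): 90·exp(−0.34657·5) = 15.910 mg/L
Dose 5 (285 mg at t=4 h): 285·exp(−0.34657·4) = 71.250 mg/L
Dose 6 (140 mg at t=5 h): 140·exp(−0.34657·3) = 49.497 mg/L
Dose 7 (225 mg at t=6 h): 225·exp(−0.34657·2) = 112.500 mg/L
C(8) = 10.938 + 10.165 + 53.750 + 15.910 + 71.250 + 49.497 + 112.500 = 324.010 mg/L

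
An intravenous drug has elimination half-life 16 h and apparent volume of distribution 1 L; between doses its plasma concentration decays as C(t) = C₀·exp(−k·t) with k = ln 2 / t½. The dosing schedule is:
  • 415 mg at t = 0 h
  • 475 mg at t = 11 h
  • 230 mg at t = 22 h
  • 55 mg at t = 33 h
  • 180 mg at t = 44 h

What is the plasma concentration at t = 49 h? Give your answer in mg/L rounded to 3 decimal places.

385.095 mg/L

k = ln 2 / 16 = 0.04332 per h
Dose 1 (415 mg at t=0 h): 415·exp(−0.04332·49) = 49.676 mg/L
Dose 2 (475 mg at t=11 h): 475·exp(−0.04332·38) = 91.569 mg/L
Dose 3 (230 mg at t=22 h): 230·exp(−0.04332·27) = 71.407 mg/L
Dose 4 (55 mg at t=33 h): 55·exp(−0.04332·16) = 27.500 mg/L
Dose 5 (180 mg at t=44 h): 180·exp(−0.04332·5) = 144.944 mg/L
C(49) = 49.676 + 91.569 + 71.407 + 27.500 + 144.944 = 385.095 mg/L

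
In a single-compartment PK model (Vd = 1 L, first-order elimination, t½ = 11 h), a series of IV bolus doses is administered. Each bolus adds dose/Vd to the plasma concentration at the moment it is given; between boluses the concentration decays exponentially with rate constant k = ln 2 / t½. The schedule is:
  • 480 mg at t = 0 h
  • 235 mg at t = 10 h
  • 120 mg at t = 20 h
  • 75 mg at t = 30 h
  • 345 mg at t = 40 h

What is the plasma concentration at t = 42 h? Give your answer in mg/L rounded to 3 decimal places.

434.674 mg/L

k = ln 2 / 11 = 0.06301 per h
Dose 1 (480 mg at t=0 h): 480·exp(−0.06301·42) = 34.029 mg/L
Dose 2 (235 mg at t=10 h): 235·exp(−0.06301·32) = 31.286 mg/L
Dose 3 (120 mg at t=20 h): 120·exp(−0.06301·22) = 30.000 mg/L
Dose 4 (75 mg at t=30 h): 75·exp(−0.06301·12) = 35.210 mg/L
Dose 5 (345 mg at t=40 h): 345·exp(−0.06301·2) = 304.149 mg/L
C(42) = 34.029 + 31.286 + 30.000 + 35.210 + 304.149 = 434.674 mg/L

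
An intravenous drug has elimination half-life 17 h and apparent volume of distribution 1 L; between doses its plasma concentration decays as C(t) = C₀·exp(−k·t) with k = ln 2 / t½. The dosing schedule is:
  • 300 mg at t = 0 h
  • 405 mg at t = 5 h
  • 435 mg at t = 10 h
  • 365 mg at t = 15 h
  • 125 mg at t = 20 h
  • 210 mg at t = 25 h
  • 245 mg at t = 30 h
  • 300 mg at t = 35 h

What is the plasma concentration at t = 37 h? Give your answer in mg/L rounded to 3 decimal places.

k = ln 2 / 17 = 0.04077 per h
Dose 1 (300 mg at t=0 h): 300·exp(−0.04077·37) = 66.365 mg/L
Dose 2 (405 mg at t=5 h): 405·exp(−0.04077·32) = 109.853 mg/L
Dose 3 (435 mg at t=10 h): 435·exp(−0.04077·27) = 144.671 mg/L
Dose 4 (365 mg at t=15 h): 365·exp(−0.04077·22) = 148.842 mg/L
Dose 5 (125 mg at t=20 h): 125·exp(−0.04077·17) = 62.500 mg/L
Dose 6 (210 mg at t=25 h): 210·exp(−0.04077·12) = 128.744 mg/L
Dose 7 (245 mg at t=30 h): 245·exp(−0.04077·7) = 184.167 mg/L
Dose 8 (300 mg at t=35 h): 300·exp(−0.04077·2) = 276.507 mg/L
C(37) = 66.365 + 109.853 + 144.671 + 148.842 + 62.500 + 128.744 + 184.167 + 276.507 = 1121.649 mg/L

1121.649 mg/L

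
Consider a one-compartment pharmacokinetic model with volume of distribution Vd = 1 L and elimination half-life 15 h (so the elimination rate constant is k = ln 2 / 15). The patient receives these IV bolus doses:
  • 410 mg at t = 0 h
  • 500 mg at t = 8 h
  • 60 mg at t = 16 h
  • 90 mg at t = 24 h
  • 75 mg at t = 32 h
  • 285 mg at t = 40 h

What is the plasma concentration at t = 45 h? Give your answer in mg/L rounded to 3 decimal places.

k = ln 2 / 15 = 0.04621 per h
Dose 1 (410 mg at t=0 h): 410·exp(−0.04621·45) = 51.250 mg/L
Dose 2 (500 mg at t=8 h): 500·exp(−0.04621·37) = 90.454 mg/L
Dose 3 (60 mg at t=16 h): 60·exp(−0.04621·29) = 15.709 mg/L
Dose 4 (90 mg at t=24 h): 90·exp(−0.04621·21) = 34.104 mg/L
Dose 5 (75 mg at t=32 h): 75·exp(−0.04621·13) = 41.131 mg/L
Dose 6 (285 mg at t=40 h): 285·exp(−0.04621·5) = 226.205 mg/L
C(45) = 51.250 + 90.454 + 15.709 + 34.104 + 41.131 + 226.205 = 458.853 mg/L

458.853 mg/L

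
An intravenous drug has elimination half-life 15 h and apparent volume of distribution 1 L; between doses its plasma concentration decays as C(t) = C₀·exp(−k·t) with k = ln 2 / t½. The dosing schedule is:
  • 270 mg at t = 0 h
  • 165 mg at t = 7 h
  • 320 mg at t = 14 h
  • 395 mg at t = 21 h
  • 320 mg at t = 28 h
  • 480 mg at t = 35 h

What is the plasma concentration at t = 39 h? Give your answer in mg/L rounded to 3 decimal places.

946.348 mg/L

k = ln 2 / 15 = 0.04621 per h
Dose 1 (270 mg at t=0 h): 270·exp(−0.04621·39) = 44.533 mg/L
Dose 2 (165 mg at t=7 h): 165·exp(−0.04621·32) = 37.609 mg/L
Dose 3 (320 mg at t=14 h): 320·exp(−0.04621·25) = 100.794 mg/L
Dose 4 (395 mg at t=21 h): 395·exp(−0.04621·18) = 171.934 mg/L
Dose 5 (320 mg at t=28 h): 320·exp(−0.04621·11) = 192.484 mg/L
Dose 6 (480 mg at t=35 h): 480·exp(−0.04621·4) = 398.994 mg/L
C(39) = 44.533 + 37.609 + 100.794 + 171.934 + 192.484 + 398.994 = 946.348 mg/L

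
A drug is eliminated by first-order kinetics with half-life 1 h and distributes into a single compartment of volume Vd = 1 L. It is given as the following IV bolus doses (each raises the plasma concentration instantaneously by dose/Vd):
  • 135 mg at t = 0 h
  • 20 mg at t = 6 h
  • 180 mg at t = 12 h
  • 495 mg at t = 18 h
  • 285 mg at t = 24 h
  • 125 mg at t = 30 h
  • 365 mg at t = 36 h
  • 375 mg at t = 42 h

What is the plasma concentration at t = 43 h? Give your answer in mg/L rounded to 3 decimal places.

k = ln 2 / 1 = 0.69315 per h
Dose 1 (135 mg at t=0 h): 135·exp(−0.69315·43) = 0.000 mg/L
Dose 2 (20 mg at t=6 h): 20·exp(−0.69315·37) = 0.000 mg/L
Dose 3 (180 mg at t=12 h): 180·exp(−0.69315·31) = 0.000 mg/L
Dose 4 (495 mg at t=18 h): 495·exp(−0.69315·25) = 0.000 mg/L
Dose 5 (285 mg at t=24 h): 285·exp(−0.69315·19) = 0.001 mg/L
Dose 6 (125 mg at t=30 h): 125·exp(−0.69315·13) = 0.015 mg/L
Dose 7 (365 mg at t=36 h): 365·exp(−0.69315·7) = 2.852 mg/L
Dose 8 (375 mg at t=42 h): 375·exp(−0.69315·1) = 187.500 mg/L
C(43) = 0.000 + 0.000 + 0.000 + 0.000 + 0.001 + 0.015 + 2.852 + 187.500 = 190.367 mg/L

190.367 mg/L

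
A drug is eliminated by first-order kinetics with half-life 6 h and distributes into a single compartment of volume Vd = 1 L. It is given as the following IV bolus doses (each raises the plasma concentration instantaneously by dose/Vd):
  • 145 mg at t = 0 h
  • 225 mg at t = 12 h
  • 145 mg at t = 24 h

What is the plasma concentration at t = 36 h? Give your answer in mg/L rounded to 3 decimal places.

52.578 mg/L

k = ln 2 / 6 = 0.11552 per h
Dose 1 (145 mg at t=0 h): 145·exp(−0.11552·36) = 2.266 mg/L
Dose 2 (225 mg at t=12 h): 225·exp(−0.11552·24) = 14.062 mg/L
Dose 3 (145 mg at t=24 h): 145·exp(−0.11552·12) = 36.250 mg/L
C(36) = 2.266 + 14.062 + 36.250 = 52.578 mg/L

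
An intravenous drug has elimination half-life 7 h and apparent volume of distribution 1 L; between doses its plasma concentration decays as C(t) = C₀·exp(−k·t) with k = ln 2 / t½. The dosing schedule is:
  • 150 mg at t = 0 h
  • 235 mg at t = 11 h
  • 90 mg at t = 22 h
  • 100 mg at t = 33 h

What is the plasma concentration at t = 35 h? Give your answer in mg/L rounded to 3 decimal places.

133.389 mg/L

k = ln 2 / 7 = 0.09902 per h
Dose 1 (150 mg at t=0 h): 150·exp(−0.09902·35) = 4.688 mg/L
Dose 2 (235 mg at t=11 h): 235·exp(−0.09902·24) = 21.826 mg/L
Dose 3 (90 mg at t=22 h): 90·exp(−0.09902·13) = 24.842 mg/L
Dose 4 (100 mg at t=33 h): 100·exp(−0.09902·2) = 82.034 mg/L
C(35) = 4.688 + 21.826 + 24.842 + 82.034 = 133.389 mg/L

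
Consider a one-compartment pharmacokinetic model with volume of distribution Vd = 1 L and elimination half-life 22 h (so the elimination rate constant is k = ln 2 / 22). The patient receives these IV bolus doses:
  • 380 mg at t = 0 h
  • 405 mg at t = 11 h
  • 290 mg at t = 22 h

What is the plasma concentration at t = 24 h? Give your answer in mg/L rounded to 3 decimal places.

719.576 mg/L

k = ln 2 / 22 = 0.03151 per h
Dose 1 (380 mg at t=0 h): 380·exp(−0.03151·24) = 178.397 mg/L
Dose 2 (405 mg at t=11 h): 405·exp(−0.03151·13) = 268.889 mg/L
Dose 3 (290 mg at t=22 h): 290·exp(−0.03151·2) = 272.290 mg/L
C(24) = 178.397 + 268.889 + 272.290 = 719.576 mg/L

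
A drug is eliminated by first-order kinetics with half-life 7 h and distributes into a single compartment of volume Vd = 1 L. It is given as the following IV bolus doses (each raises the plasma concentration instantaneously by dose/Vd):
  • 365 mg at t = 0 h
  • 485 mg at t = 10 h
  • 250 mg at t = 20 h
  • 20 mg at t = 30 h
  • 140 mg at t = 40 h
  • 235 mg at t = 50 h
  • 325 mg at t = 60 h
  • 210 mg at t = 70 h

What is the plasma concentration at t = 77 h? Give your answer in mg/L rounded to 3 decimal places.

187.064 mg/L

k = ln 2 / 7 = 0.09902 per h
Dose 1 (365 mg at t=0 h): 365·exp(−0.09902·77) = 0.178 mg/L
Dose 2 (485 mg at t=10 h): 485·exp(−0.09902·67) = 0.637 mg/L
Dose 3 (250 mg at t=20 h): 250·exp(−0.09902·57) = 0.884 mg/L
Dose 4 (20 mg at t=30 h): 20·exp(−0.09902·47) = 0.190 mg/L
Dose 5 (140 mg at t=40 h): 140·exp(−0.09902·37) = 3.589 mg/L
Dose 6 (235 mg at t=50 h): 235·exp(−0.09902·27) = 16.216 mg/L
Dose 7 (325 mg at t=60 h): 325·exp(−0.09902·17) = 60.369 mg/L
Dose 8 (210 mg at t=70 h): 210·exp(−0.09902·7) = 105.000 mg/L
C(77) = 0.178 + 0.637 + 0.884 + 0.190 + 3.589 + 16.216 + 60.369 + 105.000 = 187.064 mg/L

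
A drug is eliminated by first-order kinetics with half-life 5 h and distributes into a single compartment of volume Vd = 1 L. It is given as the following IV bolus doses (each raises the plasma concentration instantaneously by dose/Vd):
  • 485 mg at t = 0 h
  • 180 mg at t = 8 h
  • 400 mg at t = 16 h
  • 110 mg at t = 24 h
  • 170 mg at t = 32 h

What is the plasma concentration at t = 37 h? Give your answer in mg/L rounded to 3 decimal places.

k = ln 2 / 5 = 0.13863 per h
Dose 1 (485 mg at t=0 h): 485·exp(−0.13863·37) = 2.872 mg/L
Dose 2 (180 mg at t=8 h): 180·exp(−0.13863·29) = 3.231 mg/L
Dose 3 (400 mg at t=16 h): 400·exp(−0.13863·21) = 21.764 mg/L
Dose 4 (110 mg at t=24 h): 110·exp(−0.13863·13) = 18.143 mg/L
Dose 5 (170 mg at t=32 h): 170·exp(−0.13863·5) = 85.000 mg/L
C(37) = 2.872 + 3.231 + 21.764 + 18.143 + 85.000 = 131.009 mg/L

131.009 mg/L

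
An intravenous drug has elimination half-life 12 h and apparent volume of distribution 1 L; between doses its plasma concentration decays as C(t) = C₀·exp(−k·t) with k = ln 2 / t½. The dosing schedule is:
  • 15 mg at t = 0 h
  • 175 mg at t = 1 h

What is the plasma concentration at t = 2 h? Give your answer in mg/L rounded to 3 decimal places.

178.541 mg/L

k = ln 2 / 12 = 0.05776 per h
Dose 1 (15 mg at t=0 h): 15·exp(−0.05776·2) = 13.363 mg/L
Dose 2 (175 mg at t=1 h): 175·exp(−0.05776·1) = 165.178 mg/L
C(2) = 13.363 + 165.178 = 178.541 mg/L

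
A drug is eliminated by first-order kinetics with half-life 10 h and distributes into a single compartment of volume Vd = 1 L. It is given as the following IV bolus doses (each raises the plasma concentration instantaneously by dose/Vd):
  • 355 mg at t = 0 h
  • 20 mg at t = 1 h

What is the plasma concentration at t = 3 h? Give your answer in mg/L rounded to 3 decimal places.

k = ln 2 / 10 = 0.06931 per h
Dose 1 (355 mg at t=0 h): 355·exp(−0.06931·3) = 288.350 mg/L
Dose 2 (20 mg at t=1 h): 20·exp(−0.06931·2) = 17.411 mg/L
C(3) = 288.350 + 17.411 = 305.761 mg/L

305.761 mg/L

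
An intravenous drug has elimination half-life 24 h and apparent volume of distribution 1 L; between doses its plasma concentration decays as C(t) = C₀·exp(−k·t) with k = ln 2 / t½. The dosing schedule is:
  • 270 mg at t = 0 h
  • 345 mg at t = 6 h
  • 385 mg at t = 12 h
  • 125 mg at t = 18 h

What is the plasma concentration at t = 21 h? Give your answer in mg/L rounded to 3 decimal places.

782.424 mg/L

k = ln 2 / 24 = 0.02888 per h
Dose 1 (270 mg at t=0 h): 270·exp(−0.02888·21) = 147.219 mg/L
Dose 2 (345 mg at t=6 h): 345·exp(−0.02888·15) = 223.705 mg/L
Dose 3 (385 mg at t=12 h): 385·exp(−0.02888·9) = 296.876 mg/L
Dose 4 (125 mg at t=18 h): 125·exp(−0.02888·3) = 114.626 mg/L
C(21) = 147.219 + 223.705 + 296.876 + 114.626 = 782.424 mg/L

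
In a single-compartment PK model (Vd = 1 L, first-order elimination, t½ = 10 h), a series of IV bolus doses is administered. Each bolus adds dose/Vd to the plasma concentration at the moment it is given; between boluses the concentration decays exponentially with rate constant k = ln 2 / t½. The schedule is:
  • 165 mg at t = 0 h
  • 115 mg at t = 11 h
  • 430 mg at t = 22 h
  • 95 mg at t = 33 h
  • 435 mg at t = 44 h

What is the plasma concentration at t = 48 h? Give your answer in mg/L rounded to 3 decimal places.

448.951 mg/L

k = ln 2 / 10 = 0.06931 per h
Dose 1 (165 mg at t=0 h): 165·exp(−0.06931·48) = 5.923 mg/L
Dose 2 (115 mg at t=11 h): 115·exp(−0.06931·37) = 8.849 mg/L
Dose 3 (430 mg at t=22 h): 430·exp(−0.06931·26) = 70.924 mg/L
Dose 4 (95 mg at t=33 h): 95·exp(−0.06931·15) = 33.588 mg/L
Dose 5 (435 mg at t=44 h): 435·exp(−0.06931·4) = 329.668 mg/L
C(48) = 5.923 + 8.849 + 70.924 + 33.588 + 329.668 = 448.951 mg/L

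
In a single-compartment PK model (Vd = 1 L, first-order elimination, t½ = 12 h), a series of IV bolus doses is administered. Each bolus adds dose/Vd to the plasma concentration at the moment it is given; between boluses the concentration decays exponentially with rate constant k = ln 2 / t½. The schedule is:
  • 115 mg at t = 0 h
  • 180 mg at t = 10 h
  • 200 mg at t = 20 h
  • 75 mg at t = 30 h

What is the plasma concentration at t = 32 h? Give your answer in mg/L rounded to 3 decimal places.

235.440 mg/L

k = ln 2 / 12 = 0.05776 per h
Dose 1 (115 mg at t=0 h): 115·exp(−0.05776·32) = 18.111 mg/L
Dose 2 (180 mg at t=10 h): 180·exp(−0.05776·22) = 50.511 mg/L
Dose 3 (200 mg at t=20 h): 200·exp(−0.05776·12) = 100.000 mg/L
Dose 4 (75 mg at t=30 h): 75·exp(−0.05776·2) = 66.817 mg/L
C(32) = 18.111 + 50.511 + 100.000 + 66.817 = 235.440 mg/L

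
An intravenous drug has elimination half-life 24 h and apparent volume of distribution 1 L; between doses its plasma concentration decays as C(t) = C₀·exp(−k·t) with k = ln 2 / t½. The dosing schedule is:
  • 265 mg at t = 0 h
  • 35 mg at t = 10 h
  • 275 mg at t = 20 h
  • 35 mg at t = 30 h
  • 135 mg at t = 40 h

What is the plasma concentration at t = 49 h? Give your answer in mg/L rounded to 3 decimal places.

k = ln 2 / 24 = 0.02888 per h
Dose 1 (265 mg at t=0 h): 265·exp(−0.02888·49) = 64.364 mg/L
Dose 2 (35 mg at t=10 h): 35·exp(−0.02888·39) = 11.347 mg/L
Dose 3 (275 mg at t=20 h): 275·exp(−0.02888·29) = 119.011 mg/L
Dose 4 (35 mg at t=30 h): 35·exp(−0.02888·19) = 20.219 mg/L
Dose 5 (135 mg at t=40 h): 135·exp(−0.02888·9) = 104.099 mg/L
C(49) = 64.364 + 11.347 + 119.011 + 20.219 + 104.099 = 319.041 mg/L

319.041 mg/L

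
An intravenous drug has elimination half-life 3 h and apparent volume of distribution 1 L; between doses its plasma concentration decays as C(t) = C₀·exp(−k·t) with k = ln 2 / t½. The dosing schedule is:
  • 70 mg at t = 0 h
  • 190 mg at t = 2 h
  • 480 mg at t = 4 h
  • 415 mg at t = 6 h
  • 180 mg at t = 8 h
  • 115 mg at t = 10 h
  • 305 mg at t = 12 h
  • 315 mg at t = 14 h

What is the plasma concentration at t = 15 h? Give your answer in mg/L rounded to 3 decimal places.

k = ln 2 / 3 = 0.23105 per h
Dose 1 (70 mg at t=0 h): 70·exp(−0.23105·15) = 2.188 mg/L
Dose 2 (190 mg at t=2 h): 190·exp(−0.23105·13) = 9.425 mg/L
Dose 3 (480 mg at t=4 h): 480·exp(−0.23105·11) = 37.798 mg/L
Dose 4 (415 mg at t=6 h): 415·exp(−0.23105·9) = 51.875 mg/L
Dose 5 (180 mg at t=8 h): 180·exp(−0.23105·7) = 35.717 mg/L
Dose 6 (115 mg at t=10 h): 115·exp(−0.23105·5) = 36.223 mg/L
Dose 7 (305 mg at t=12 h): 305·exp(−0.23105·3) = 152.500 mg/L
Dose 8 (315 mg at t=14 h): 315·exp(−0.23105·1) = 250.016 mg/L
C(15) = 2.188 + 9.425 + 37.798 + 51.875 + 35.717 + 36.223 + 152.500 + 250.016 = 575.740 mg/L

575.740 mg/L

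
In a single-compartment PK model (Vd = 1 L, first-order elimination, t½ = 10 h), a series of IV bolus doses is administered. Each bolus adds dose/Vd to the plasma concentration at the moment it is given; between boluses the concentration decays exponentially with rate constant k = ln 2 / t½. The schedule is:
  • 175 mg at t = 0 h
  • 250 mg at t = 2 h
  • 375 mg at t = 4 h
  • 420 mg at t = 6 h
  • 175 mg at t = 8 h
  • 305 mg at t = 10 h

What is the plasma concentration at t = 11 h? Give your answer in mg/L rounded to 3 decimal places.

1170.156 mg/L

k = ln 2 / 10 = 0.06931 per h
Dose 1 (175 mg at t=0 h): 175·exp(−0.06931·11) = 81.640 mg/L
Dose 2 (250 mg at t=2 h): 250·exp(−0.06931·9) = 133.972 mg/L
Dose 3 (375 mg at t=4 h): 375·exp(−0.06931·7) = 230.840 mg/L
Dose 4 (420 mg at t=6 h): 420·exp(−0.06931·5) = 296.985 mg/L
Dose 5 (175 mg at t=8 h): 175·exp(−0.06931·3) = 142.144 mg/L
Dose 6 (305 mg at t=10 h): 305·exp(−0.06931·1) = 284.575 mg/L
C(11) = 81.640 + 133.972 + 230.840 + 296.985 + 142.144 + 284.575 = 1170.156 mg/L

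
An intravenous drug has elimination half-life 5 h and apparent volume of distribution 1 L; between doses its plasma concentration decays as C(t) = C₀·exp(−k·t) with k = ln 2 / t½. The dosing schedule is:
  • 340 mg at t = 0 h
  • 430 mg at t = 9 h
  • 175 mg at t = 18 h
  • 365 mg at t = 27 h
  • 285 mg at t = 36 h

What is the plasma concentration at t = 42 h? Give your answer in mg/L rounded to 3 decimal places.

k = ln 2 / 5 = 0.13863 per h
Dose 1 (340 mg at t=0 h): 340·exp(−0.13863·42) = 1.007 mg/L
Dose 2 (430 mg at t=9 h): 430·exp(−0.13863·33) = 4.433 mg/L
Dose 3 (175 mg at t=18 h): 175·exp(−0.13863·24) = 6.282 mg/L
Dose 4 (365 mg at t=27 h): 365·exp(−0.13863·15) = 45.625 mg/L
Dose 5 (285 mg at t=36 h): 285·exp(−0.13863·6) = 124.053 mg/L
C(42) = 1.007 + 4.433 + 6.282 + 45.625 + 124.053 = 181.400 mg/L

181.400 mg/L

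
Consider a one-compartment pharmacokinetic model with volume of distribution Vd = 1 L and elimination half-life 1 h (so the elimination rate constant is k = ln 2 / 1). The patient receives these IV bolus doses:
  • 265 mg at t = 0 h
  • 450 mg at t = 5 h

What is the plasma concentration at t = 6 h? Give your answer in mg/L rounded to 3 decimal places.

k = ln 2 / 1 = 0.69315 per h
Dose 1 (265 mg at t=0 h): 265·exp(−0.69315·6) = 4.141 mg/L
Dose 2 (450 mg at t=5 h): 450·exp(−0.69315·1) = 225.000 mg/L
C(6) = 4.141 + 225.000 = 229.141 mg/L

229.141 mg/L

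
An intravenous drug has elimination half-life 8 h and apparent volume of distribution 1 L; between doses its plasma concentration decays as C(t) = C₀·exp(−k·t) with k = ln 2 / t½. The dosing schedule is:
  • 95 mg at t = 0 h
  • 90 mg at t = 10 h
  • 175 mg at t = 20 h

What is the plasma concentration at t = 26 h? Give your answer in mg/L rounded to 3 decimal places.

k = ln 2 / 8 = 0.08664 per h
Dose 1 (95 mg at t=0 h): 95·exp(−0.08664·26) = 9.986 mg/L
Dose 2 (90 mg at t=10 h): 90·exp(−0.08664·16) = 22.500 mg/L
Dose 3 (175 mg at t=20 h): 175·exp(−0.08664·6) = 104.056 mg/L
C(26) = 9.986 + 22.500 + 104.056 = 136.541 mg/L

136.541 mg/L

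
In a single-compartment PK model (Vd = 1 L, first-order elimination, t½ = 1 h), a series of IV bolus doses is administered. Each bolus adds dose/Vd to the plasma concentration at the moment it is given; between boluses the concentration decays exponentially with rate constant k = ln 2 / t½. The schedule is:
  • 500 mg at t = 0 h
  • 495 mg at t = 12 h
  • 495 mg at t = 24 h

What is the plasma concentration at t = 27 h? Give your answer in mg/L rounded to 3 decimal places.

61.890 mg/L

k = ln 2 / 1 = 0.69315 per h
Dose 1 (500 mg at t=0 h): 500·exp(−0.69315·27) = 0.000 mg/L
Dose 2 (495 mg at t=12 h): 495·exp(−0.69315·15) = 0.015 mg/L
Dose 3 (495 mg at t=24 h): 495·exp(−0.69315·3) = 61.875 mg/L
C(27) = 0.000 + 0.015 + 61.875 = 61.890 mg/L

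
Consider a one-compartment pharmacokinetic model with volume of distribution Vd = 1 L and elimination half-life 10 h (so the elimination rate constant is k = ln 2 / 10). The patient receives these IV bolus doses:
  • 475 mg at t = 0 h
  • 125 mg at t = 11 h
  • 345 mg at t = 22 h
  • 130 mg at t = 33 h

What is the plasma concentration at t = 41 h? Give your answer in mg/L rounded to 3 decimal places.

k = ln 2 / 10 = 0.06931 per h
Dose 1 (475 mg at t=0 h): 475·exp(−0.06931·41) = 27.699 mg/L
Dose 2 (125 mg at t=11 h): 125·exp(−0.06931·30) = 15.625 mg/L
Dose 3 (345 mg at t=22 h): 345·exp(−0.06931·19) = 92.440 mg/L
Dose 4 (130 mg at t=33 h): 130·exp(−0.06931·8) = 74.665 mg/L
C(41) = 27.699 + 15.625 + 92.440 + 74.665 = 210.430 mg/L

210.430 mg/L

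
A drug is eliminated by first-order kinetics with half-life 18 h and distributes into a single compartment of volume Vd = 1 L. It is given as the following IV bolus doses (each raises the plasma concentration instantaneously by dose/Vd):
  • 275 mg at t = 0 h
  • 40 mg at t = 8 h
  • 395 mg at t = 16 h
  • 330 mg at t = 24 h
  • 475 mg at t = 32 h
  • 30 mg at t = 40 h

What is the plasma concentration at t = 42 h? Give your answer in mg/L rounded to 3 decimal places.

k = ln 2 / 18 = 0.03851 per h
Dose 1 (275 mg at t=0 h): 275·exp(−0.03851·42) = 54.567 mg/L
Dose 2 (40 mg at t=8 h): 40·exp(−0.03851·34) = 10.801 mg/L
Dose 3 (395 mg at t=16 h): 395·exp(−0.03851·26) = 145.136 mg/L
Dose 4 (330 mg at t=24 h): 330·exp(−0.03851·18) = 165.000 mg/L
Dose 5 (475 mg at t=32 h): 475·exp(−0.03851·10) = 323.188 mg/L
Dose 6 (30 mg at t=40 h): 30·exp(−0.03851·2) = 27.776 mg/L
C(42) = 54.567 + 10.801 + 145.136 + 165.000 + 323.188 + 27.776 = 726.468 mg/L

726.468 mg/L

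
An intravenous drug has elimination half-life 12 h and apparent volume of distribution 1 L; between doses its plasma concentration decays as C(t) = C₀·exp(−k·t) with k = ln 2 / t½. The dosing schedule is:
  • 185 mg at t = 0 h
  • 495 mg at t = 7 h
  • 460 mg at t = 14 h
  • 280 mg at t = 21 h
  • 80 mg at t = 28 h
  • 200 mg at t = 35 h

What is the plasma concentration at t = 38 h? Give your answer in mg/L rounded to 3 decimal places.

536.155 mg/L

k = ln 2 / 12 = 0.05776 per h
Dose 1 (185 mg at t=0 h): 185·exp(−0.05776·38) = 20.602 mg/L
Dose 2 (495 mg at t=7 h): 495·exp(−0.05776·31) = 82.593 mg/L
Dose 3 (460 mg at t=14 h): 460·exp(−0.05776·24) = 115.000 mg/L
Dose 4 (280 mg at t=21 h): 280·exp(−0.05776·17) = 104.881 mg/L
Dose 5 (80 mg at t=28 h): 80·exp(−0.05776·10) = 44.898 mg/L
Dose 6 (200 mg at t=35 h): 200·exp(−0.05776·3) = 168.179 mg/L
C(38) = 20.602 + 82.593 + 115.000 + 104.881 + 44.898 + 168.179 = 536.155 mg/L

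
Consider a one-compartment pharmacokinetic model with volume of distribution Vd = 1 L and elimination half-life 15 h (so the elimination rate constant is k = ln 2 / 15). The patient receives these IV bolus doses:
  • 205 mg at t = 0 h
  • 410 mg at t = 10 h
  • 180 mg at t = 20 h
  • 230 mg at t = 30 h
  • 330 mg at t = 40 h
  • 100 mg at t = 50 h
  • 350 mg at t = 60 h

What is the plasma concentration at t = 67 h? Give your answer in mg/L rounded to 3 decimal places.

k = ln 2 / 15 = 0.04621 per h
Dose 1 (205 mg at t=0 h): 205·exp(−0.04621·67) = 9.272 mg/L
Dose 2 (410 mg at t=10 h): 410·exp(−0.04621·57) = 29.435 mg/L
Dose 3 (180 mg at t=20 h): 180·exp(−0.04621·47) = 20.514 mg/L
Dose 4 (230 mg at t=30 h): 230·exp(−0.04621·37) = 41.609 mg/L
Dose 5 (330 mg at t=40 h): 330·exp(−0.04621·27) = 94.768 mg/L
Dose 6 (100 mg at t=50 h): 100·exp(−0.04621·17) = 45.586 mg/L
Dose 7 (350 mg at t=60 h): 350·exp(−0.04621·7) = 253.272 mg/L
C(67) = 9.272 + 29.435 + 20.514 + 41.609 + 94.768 + 45.586 + 253.272 = 494.456 mg/L

494.456 mg/L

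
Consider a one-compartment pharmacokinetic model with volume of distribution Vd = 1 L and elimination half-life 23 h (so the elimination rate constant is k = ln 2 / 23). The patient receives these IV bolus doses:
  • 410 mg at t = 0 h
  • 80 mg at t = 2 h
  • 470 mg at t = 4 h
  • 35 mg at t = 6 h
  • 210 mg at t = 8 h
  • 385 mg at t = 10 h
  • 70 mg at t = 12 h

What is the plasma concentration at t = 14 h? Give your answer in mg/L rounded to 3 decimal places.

1282.252 mg/L

k = ln 2 / 23 = 0.03014 per h
Dose 1 (410 mg at t=0 h): 410·exp(−0.03014·14) = 268.874 mg/L
Dose 2 (80 mg at t=2 h): 80·exp(−0.03014·12) = 55.723 mg/L
Dose 3 (470 mg at t=4 h): 470·exp(−0.03014·10) = 347.708 mg/L
Dose 4 (35 mg at t=6 h): 35·exp(−0.03014·8) = 27.502 mg/L
Dose 5 (210 mg at t=8 h): 210·exp(−0.03014·6) = 175.263 mg/L
Dose 6 (385 mg at t=10 h): 385·exp(−0.03014·4) = 341.278 mg/L
Dose 7 (70 mg at t=12 h): 70·exp(−0.03014·2) = 65.905 mg/L
C(14) = 268.874 + 55.723 + 347.708 + 27.502 + 175.263 + 341.278 + 65.905 = 1282.252 mg/L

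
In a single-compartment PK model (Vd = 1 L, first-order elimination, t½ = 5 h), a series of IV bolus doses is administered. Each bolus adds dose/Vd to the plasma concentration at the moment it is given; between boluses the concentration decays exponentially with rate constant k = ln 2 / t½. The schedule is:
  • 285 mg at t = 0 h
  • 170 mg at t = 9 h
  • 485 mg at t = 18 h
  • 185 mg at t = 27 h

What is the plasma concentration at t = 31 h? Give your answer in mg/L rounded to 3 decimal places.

k = ln 2 / 5 = 0.13863 per h
Dose 1 (285 mg at t=0 h): 285·exp(−0.13863·31) = 3.877 mg/L
Dose 2 (170 mg at t=9 h): 170·exp(−0.13863·22) = 8.052 mg/L
Dose 3 (485 mg at t=18 h): 485·exp(−0.13863·13) = 79.995 mg/L
Dose 4 (185 mg at t=27 h): 185·exp(−0.13863·4) = 106.255 mg/L
C(31) = 3.877 + 8.052 + 79.995 + 106.255 = 198.179 mg/L

198.179 mg/L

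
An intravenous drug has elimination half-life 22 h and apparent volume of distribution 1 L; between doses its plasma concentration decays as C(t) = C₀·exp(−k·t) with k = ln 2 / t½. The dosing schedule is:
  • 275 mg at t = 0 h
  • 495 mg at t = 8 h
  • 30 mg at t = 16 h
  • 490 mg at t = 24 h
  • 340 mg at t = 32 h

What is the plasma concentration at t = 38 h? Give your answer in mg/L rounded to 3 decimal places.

887.083 mg/L

k = ln 2 / 22 = 0.03151 per h
Dose 1 (275 mg at t=0 h): 275·exp(−0.03151·38) = 83.056 mg/L
Dose 2 (495 mg at t=8 h): 495·exp(−0.03151·30) = 192.358 mg/L
Dose 3 (30 mg at t=16 h): 30·exp(−0.03151·22) = 15.000 mg/L
Dose 4 (490 mg at t=24 h): 490·exp(−0.03151·14) = 315.233 mg/L
Dose 5 (340 mg at t=32 h): 340·exp(−0.03151·6) = 281.436 mg/L
C(38) = 83.056 + 192.358 + 15.000 + 315.233 + 281.436 = 887.083 mg/L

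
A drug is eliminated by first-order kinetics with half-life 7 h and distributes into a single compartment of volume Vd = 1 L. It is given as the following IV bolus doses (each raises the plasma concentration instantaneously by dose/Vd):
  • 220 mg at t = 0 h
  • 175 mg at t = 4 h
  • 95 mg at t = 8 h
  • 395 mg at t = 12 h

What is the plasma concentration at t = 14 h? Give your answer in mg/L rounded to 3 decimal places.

496.489 mg/L

k = ln 2 / 7 = 0.09902 per h
Dose 1 (220 mg at t=0 h): 220·exp(−0.09902·14) = 55.000 mg/L
Dose 2 (175 mg at t=4 h): 175·exp(−0.09902·10) = 65.012 mg/L
Dose 3 (95 mg at t=8 h): 95·exp(−0.09902·6) = 52.444 mg/L
Dose 4 (395 mg at t=12 h): 395·exp(−0.09902·2) = 324.032 mg/L
C(14) = 55.000 + 65.012 + 52.444 + 324.032 = 496.489 mg/L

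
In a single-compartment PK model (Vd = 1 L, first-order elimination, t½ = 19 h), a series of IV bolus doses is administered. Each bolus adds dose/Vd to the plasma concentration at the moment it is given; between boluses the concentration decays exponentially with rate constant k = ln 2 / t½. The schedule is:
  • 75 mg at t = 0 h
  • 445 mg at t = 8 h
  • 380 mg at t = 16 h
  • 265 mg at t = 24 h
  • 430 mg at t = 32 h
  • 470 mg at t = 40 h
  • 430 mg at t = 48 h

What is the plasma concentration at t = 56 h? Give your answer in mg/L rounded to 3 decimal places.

k = ln 2 / 19 = 0.03648 per h
Dose 1 (75 mg at t=0 h): 75·exp(−0.03648·56) = 9.723 mg/L
Dose 2 (445 mg at t=8 h): 445·exp(−0.03648·48) = 77.244 mg/L
Dose 3 (380 mg at t=16 h): 380·exp(−0.03648·40) = 88.315 mg/L
Dose 4 (265 mg at t=24 h): 265·exp(−0.03648·32) = 82.461 mg/L
Dose 5 (430 mg at t=32 h): 430·exp(−0.03648·24) = 179.151 mg/L
Dose 6 (470 mg at t=40 h): 470·exp(−0.03648·16) = 262.180 mg/L
Dose 7 (430 mg at t=48 h): 430·exp(−0.03648·8) = 321.158 mg/L
C(56) = 9.723 + 77.244 + 88.315 + 82.461 + 179.151 + 262.180 + 321.158 = 1020.232 mg/L

1020.232 mg/L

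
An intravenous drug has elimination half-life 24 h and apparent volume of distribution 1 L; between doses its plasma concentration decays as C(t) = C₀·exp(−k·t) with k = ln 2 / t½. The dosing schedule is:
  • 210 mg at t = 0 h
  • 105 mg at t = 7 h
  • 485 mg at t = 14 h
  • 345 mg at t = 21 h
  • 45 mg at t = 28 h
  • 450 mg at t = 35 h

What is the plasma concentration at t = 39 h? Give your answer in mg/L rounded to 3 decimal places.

k = ln 2 / 24 = 0.02888 per h
Dose 1 (210 mg at t=0 h): 210·exp(−0.02888·39) = 68.084 mg/L
Dose 2 (105 mg at t=7 h): 105·exp(−0.02888·32) = 41.669 mg/L
Dose 3 (485 mg at t=14 h): 485·exp(−0.02888·25) = 235.596 mg/L
Dose 4 (345 mg at t=21 h): 345·exp(−0.02888·18) = 205.138 mg/L
Dose 5 (45 mg at t=28 h): 45·exp(−0.02888·11) = 32.752 mg/L
Dose 6 (450 mg at t=35 h): 450·exp(−0.02888·4) = 400.904 mg/L
C(39) = 68.084 + 41.669 + 235.596 + 205.138 + 32.752 + 400.904 = 984.145 mg/L

984.145 mg/L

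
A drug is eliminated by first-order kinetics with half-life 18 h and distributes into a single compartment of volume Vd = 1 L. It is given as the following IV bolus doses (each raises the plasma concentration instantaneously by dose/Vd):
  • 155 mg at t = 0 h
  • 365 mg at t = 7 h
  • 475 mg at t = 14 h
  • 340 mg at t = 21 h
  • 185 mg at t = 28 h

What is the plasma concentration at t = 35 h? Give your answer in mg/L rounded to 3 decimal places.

k = ln 2 / 18 = 0.03851 per h
Dose 1 (155 mg at t=0 h): 155·exp(−0.03851·35) = 40.271 mg/L
Dose 2 (365 mg at t=7 h): 365·exp(−0.03851·28) = 124.172 mg/L
Dose 3 (475 mg at t=14 h): 475·exp(−0.03851·21) = 211.588 mg/L
Dose 4 (340 mg at t=21 h): 340·exp(−0.03851·14) = 198.310 mg/L
Dose 5 (185 mg at t=28 h): 185·exp(−0.03851·7) = 141.288 mg/L
C(35) = 40.271 + 124.172 + 211.588 + 198.310 + 141.288 = 715.630 mg/L

715.630 mg/L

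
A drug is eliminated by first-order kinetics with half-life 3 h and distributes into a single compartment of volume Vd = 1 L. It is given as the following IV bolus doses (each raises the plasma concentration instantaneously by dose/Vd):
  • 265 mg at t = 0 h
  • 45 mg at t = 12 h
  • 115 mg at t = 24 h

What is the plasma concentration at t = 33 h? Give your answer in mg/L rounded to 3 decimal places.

k = ln 2 / 3 = 0.23105 per h
Dose 1 (265 mg at t=0 h): 265·exp(−0.23105·33) = 0.129 mg/L
Dose 2 (45 mg at t=12 h): 45·exp(−0.23105·21) = 0.352 mg/L
Dose 3 (115 mg at t=24 h): 115·exp(−0.23105·9) = 14.375 mg/L
C(33) = 0.129 + 0.352 + 14.375 = 14.856 mg/L

14.856 mg/L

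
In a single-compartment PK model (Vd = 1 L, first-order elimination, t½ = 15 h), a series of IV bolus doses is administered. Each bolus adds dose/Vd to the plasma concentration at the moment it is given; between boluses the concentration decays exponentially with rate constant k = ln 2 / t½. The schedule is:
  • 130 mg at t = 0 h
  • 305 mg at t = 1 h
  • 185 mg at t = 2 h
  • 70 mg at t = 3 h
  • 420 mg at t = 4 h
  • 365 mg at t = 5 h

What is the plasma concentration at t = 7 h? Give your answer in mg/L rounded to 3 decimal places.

1228.650 mg/L

k = ln 2 / 15 = 0.04621 per h
Dose 1 (130 mg at t=0 h): 130·exp(−0.04621·7) = 94.073 mg/L
Dose 2 (305 mg at t=1 h): 305·exp(−0.04621·6) = 231.147 mg/L
Dose 3 (185 mg at t=2 h): 185·exp(−0.04621·5) = 146.835 mg/L
Dose 4 (70 mg at t=3 h): 70·exp(−0.04621·4) = 58.187 mg/L
Dose 5 (420 mg at t=4 h): 420·exp(−0.04621·3) = 365.631 mg/L
Dose 6 (365 mg at t=5 h): 365·exp(−0.04621·2) = 332.779 mg/L
C(7) = 94.073 + 231.147 + 146.835 + 58.187 + 365.631 + 332.779 = 1228.650 mg/L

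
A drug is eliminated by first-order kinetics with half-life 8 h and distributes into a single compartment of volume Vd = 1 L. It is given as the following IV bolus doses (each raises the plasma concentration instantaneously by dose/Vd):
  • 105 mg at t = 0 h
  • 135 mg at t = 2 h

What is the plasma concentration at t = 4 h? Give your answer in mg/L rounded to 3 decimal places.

187.767 mg/L

k = ln 2 / 8 = 0.08664 per h
Dose 1 (105 mg at t=0 h): 105·exp(−0.08664·4) = 74.246 mg/L
Dose 2 (135 mg at t=2 h): 135·exp(−0.08664·2) = 113.521 mg/L
C(4) = 74.246 + 113.521 = 187.767 mg/L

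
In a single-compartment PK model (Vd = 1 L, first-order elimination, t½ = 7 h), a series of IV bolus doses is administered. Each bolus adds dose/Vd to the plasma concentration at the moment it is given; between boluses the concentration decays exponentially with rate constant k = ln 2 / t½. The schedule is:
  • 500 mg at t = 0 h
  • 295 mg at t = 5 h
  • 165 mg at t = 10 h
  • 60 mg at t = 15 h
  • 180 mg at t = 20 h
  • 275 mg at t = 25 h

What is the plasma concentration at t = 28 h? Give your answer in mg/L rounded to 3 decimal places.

k = ln 2 / 7 = 0.09902 per h
Dose 1 (500 mg at t=0 h): 500·exp(−0.09902·28) = 31.250 mg/L
Dose 2 (295 mg at t=5 h): 295·exp(−0.09902·23) = 30.250 mg/L
Dose 3 (165 mg at t=10 h): 165·exp(−0.09902·18) = 27.759 mg/L
Dose 4 (60 mg at t=15 h): 60·exp(−0.09902·13) = 16.561 mg/L
Dose 5 (180 mg at t=20 h): 180·exp(−0.09902·8) = 81.515 mg/L
Dose 6 (275 mg at t=25 h): 275·exp(−0.09902·3) = 204.324 mg/L
C(28) = 31.250 + 30.250 + 27.759 + 16.561 + 81.515 + 204.324 = 391.660 mg/L

391.660 mg/L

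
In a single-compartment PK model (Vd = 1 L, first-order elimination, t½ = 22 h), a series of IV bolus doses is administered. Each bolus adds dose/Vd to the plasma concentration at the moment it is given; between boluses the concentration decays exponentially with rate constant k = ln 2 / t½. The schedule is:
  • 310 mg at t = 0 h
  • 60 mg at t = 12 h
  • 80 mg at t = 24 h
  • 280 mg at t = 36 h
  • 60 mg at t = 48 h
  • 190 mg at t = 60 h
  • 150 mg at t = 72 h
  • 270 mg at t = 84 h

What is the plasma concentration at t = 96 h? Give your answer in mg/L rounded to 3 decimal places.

k = ln 2 / 22 = 0.03151 per h
Dose 1 (310 mg at t=0 h): 310·exp(−0.03151·96) = 15.058 mg/L
Dose 2 (60 mg at t=12 h): 60·exp(−0.03151·84) = 4.254 mg/L
Dose 3 (80 mg at t=24 h): 80·exp(−0.03151·72) = 8.278 mg/L
Dose 4 (280 mg at t=36 h): 280·exp(−0.03151·60) = 42.283 mg/L
Dose 5 (60 mg at t=48 h): 60·exp(−0.03151·48) = 13.224 mg/L
Dose 6 (190 mg at t=60 h): 190·exp(−0.03151·36) = 61.117 mg/L
Dose 7 (150 mg at t=72 h): 150·exp(−0.03151·24) = 70.420 mg/L
Dose 8 (270 mg at t=84 h): 270·exp(−0.03151·12) = 184.997 mg/L
C(96) = 15.058 + 4.254 + 8.278 + 42.283 + 13.224 + 61.117 + 70.420 + 184.997 = 399.630 mg/L

399.630 mg/L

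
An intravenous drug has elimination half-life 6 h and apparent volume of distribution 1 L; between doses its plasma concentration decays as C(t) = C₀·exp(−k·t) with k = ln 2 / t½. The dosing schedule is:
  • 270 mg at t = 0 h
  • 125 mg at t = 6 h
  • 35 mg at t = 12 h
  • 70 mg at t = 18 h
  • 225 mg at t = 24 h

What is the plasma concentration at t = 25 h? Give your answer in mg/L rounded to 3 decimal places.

268.383 mg/L

k = ln 2 / 6 = 0.11552 per h
Dose 1 (270 mg at t=0 h): 270·exp(−0.11552·25) = 15.034 mg/L
Dose 2 (125 mg at t=6 h): 125·exp(−0.11552·19) = 13.920 mg/L
Dose 3 (35 mg at t=12 h): 35·exp(−0.11552·13) = 7.795 mg/L
Dose 4 (70 mg at t=18 h): 70·exp(−0.11552·7) = 31.181 mg/L
Dose 5 (225 mg at t=24 h): 225·exp(−0.11552·1) = 200.452 mg/L
C(25) = 15.034 + 13.920 + 7.795 + 31.181 + 200.452 = 268.383 mg/L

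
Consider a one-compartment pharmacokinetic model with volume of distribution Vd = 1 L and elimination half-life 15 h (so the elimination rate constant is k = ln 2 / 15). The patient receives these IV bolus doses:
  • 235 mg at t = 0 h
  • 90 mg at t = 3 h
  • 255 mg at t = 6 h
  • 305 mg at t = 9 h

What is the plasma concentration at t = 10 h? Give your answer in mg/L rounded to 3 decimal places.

k = ln 2 / 15 = 0.04621 per h
Dose 1 (235 mg at t=0 h): 235·exp(−0.04621·10) = 148.041 mg/L
Dose 2 (90 mg at t=3 h): 90·exp(−0.04621·7) = 65.127 mg/L
Dose 3 (255 mg at t=6 h): 255·exp(−0.04621·4) = 211.966 mg/L
Dose 4 (305 mg at t=9 h): 305·exp(−0.04621·1) = 291.227 mg/L
C(10) = 148.041 + 65.127 + 211.966 + 291.227 = 716.360 mg/L

716.360 mg/L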